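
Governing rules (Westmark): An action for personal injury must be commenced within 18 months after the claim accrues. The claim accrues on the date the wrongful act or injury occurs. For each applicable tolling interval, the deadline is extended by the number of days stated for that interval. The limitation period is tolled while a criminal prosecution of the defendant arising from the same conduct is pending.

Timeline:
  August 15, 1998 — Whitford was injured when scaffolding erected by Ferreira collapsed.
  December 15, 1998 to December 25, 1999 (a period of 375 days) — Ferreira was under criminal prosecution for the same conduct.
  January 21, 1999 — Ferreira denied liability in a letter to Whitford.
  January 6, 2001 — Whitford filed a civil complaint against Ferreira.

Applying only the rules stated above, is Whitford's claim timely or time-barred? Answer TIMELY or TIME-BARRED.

TIMELY

The claim accrued on August 15, 1998, the date of the act.
18 months from August 15, 1998 is February 15, 2000.
The pending criminal prosecution from December 15, 1998 to December 25, 1999 tolled the period for 375 days, extending the deadline to February 24, 2001.
None of the other events listed affects the running of the period under the stated rules.
Filing on January 6, 2001 beat the February 24, 2001 deadline — the action is timely.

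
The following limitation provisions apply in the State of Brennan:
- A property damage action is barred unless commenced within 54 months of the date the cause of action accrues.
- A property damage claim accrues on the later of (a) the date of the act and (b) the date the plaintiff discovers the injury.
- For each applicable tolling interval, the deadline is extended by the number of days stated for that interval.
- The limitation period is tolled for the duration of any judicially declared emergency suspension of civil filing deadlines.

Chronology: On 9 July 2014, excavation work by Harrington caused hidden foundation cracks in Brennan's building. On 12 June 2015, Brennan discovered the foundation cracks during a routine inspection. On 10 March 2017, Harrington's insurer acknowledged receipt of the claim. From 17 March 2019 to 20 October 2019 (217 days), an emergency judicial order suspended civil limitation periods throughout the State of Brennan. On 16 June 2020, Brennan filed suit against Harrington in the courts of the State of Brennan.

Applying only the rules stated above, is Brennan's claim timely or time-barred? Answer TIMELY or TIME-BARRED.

TIMELY

Taking the later of the act (9 July 2014) and discovery (12 June 2015), the claim accrued on 12 June 2015.
Adding the 54 months base period to 12 June 2015 gives a deadline of 12 December 2019, before any tolling.
Because the emergency suspension of filing deadlines ran from 17 March 2019 to 20 October 2019, the deadline is extended by 217 days to 16 July 2020.
Nothing else in the chronology tolls or restarts the period.
Filing on 16 June 2020 beat the 16 July 2020 deadline — the action is timely.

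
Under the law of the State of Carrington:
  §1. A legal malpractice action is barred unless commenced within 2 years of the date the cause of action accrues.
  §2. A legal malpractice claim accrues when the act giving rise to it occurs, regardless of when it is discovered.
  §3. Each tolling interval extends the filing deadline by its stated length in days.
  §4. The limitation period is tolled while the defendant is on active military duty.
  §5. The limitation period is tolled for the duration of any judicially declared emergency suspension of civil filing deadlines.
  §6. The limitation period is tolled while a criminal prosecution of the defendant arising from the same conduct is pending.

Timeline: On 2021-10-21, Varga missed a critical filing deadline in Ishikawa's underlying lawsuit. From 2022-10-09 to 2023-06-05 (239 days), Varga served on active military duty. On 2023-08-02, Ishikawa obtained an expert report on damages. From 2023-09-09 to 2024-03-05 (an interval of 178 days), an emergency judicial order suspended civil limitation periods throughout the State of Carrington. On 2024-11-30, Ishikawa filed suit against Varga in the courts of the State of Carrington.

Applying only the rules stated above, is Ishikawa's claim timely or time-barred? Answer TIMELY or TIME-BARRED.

TIMELY

The claim accrued on 2021-10-21, when the wrongful act occurred.
Adding the 2 years base period to 2021-10-21 gives a deadline of 2023-10-21, before any tolling.
The defendant's active military service from 2022-10-09 to 2023-06-05 tolled the period for 239 days, extending the deadline to 2024-06-16.
The emergency suspension of filing deadlines from 2023-09-09 to 2024-03-05 tolled the period for 178 days, extending the deadline to 2024-12-11.
The other events in the timeline have no effect on the limitation period under the stated rules.
Ishikawa filed on 2024-11-30, before the 2024-12-11 deadline, so the action is timely.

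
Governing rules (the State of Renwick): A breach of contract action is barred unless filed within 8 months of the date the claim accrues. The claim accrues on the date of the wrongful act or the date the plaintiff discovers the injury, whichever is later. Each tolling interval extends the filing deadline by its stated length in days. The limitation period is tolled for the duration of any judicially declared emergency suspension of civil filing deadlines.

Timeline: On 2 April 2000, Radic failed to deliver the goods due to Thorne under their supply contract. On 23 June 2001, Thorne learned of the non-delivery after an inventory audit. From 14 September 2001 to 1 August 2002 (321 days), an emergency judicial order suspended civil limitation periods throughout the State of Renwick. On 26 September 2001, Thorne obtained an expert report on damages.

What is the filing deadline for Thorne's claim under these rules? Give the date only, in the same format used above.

10 January 2003

The claim accrued on 23 June 2001 — the later of the 2 April 2000 act and the 23 June 2001 discovery.
The untolled deadline — 8 months after 23 June 2001 — is 23 February 2002.
The emergency suspension of filing deadlines from 14 September 2001 to 1 August 2002 tolled the period for 321 days, extending the deadline to 10 January 2003.
None of the other events listed affects the running of the period under the stated rules.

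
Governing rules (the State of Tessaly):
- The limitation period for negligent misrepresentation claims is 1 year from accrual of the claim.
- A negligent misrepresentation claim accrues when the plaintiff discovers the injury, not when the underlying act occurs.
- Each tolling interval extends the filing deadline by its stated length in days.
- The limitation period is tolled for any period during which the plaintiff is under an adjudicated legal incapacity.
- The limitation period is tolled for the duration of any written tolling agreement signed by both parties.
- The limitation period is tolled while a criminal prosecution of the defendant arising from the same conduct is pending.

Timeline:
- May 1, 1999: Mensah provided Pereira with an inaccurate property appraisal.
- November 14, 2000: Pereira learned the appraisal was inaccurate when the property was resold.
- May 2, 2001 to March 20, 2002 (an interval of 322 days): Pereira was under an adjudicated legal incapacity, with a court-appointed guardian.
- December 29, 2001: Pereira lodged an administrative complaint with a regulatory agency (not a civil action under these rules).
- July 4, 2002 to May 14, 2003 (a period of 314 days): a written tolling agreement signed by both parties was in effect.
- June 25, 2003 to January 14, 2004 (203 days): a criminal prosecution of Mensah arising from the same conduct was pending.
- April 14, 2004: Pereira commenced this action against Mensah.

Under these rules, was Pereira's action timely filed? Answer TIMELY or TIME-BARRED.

Under the discovery rule, the claim accrued on November 14, 2000, when Pereira discovered the injury — not on the May 1, 1999 date of the underlying act.
1 year from November 14, 2000 is November 14, 2001.
Because the plaintiff's legal incapacity ran from May 2, 2001 to March 20, 2002, the deadline is extended by 322 days to October 2, 2002.
The period was tolled for 314 days by the written tolling agreement (July 4, 2002 to May 14, 2003), pushing the deadline to August 12, 2003.
The pending criminal prosecution from June 25, 2003 to January 14, 2004 tolled the period for 203 days, extending the deadline to March 2, 2004.
The other events in the timeline have no effect on the limitation period under the stated rules.
Filing on April 14, 2004 missed the March 2, 2004 deadline — the action is time-barred.

TIME-BARRED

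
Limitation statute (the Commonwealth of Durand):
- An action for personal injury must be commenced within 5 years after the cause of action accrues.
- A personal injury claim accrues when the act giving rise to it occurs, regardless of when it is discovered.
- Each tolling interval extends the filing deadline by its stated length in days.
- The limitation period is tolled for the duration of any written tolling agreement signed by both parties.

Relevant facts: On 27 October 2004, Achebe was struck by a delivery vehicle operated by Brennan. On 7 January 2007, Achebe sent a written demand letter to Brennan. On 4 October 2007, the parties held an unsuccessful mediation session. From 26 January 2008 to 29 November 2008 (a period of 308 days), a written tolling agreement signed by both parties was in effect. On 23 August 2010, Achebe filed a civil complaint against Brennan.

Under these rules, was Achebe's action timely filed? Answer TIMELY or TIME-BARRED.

TIMELY

The cause of action accrued on 27 October 2004, the date of the act.
The untolled deadline — 5 years after 27 October 2004 — is 27 October 2009.
The period was tolled for 308 days by the written tolling agreement (26 January 2008 to 29 November 2008), pushing the deadline to 31 August 2010.
None of the other events listed affects the running of the period under the stated rules.
The 23 August 2010 filing precedes the 31 August 2010 deadline; the claim is timely.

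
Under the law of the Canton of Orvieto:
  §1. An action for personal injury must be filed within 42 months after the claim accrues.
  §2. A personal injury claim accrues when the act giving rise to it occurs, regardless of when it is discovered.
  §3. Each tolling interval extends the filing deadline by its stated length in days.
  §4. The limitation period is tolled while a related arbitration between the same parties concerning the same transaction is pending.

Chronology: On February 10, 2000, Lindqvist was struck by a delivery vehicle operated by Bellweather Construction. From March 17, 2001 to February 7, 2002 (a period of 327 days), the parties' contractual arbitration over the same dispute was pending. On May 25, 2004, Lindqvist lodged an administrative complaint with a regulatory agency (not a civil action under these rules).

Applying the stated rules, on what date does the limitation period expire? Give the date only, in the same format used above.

The claim accrued on February 10, 2000, the date of the act.
42 months from February 10, 2000 is August 10, 2003.
Because the pending related arbitration ran from March 17, 2001 to February 7, 2002, the deadline is extended by 327 days to July 2, 2004.
The other events in the timeline have no effect on the limitation period under the stated rules.

July 2, 2004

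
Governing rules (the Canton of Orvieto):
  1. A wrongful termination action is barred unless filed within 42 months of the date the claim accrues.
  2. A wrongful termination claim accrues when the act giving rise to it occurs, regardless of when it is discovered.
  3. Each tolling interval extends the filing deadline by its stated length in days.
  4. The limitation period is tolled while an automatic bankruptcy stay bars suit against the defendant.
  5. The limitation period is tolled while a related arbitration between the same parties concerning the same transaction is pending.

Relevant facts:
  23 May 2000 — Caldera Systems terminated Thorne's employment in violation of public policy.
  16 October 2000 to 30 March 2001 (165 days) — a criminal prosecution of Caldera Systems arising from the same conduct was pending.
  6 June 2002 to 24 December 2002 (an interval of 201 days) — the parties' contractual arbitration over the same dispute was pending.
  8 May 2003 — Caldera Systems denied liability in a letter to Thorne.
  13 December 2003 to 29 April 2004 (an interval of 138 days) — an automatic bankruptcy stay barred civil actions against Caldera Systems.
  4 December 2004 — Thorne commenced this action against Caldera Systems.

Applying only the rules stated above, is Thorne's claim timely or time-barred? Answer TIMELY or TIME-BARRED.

The limitation period began to run on 23 May 2000.
The untolled deadline — 42 months after 23 May 2000 — is 23 November 2003.
The pending related arbitration from 6 June 2002 to 24 December 2002 tolled the period for 201 days, extending the deadline to 11 June 2004.
Because the automatic bankruptcy stay ran from 13 December 2003 to 29 April 2004, the deadline is extended by 138 days to 27 October 2004.
No stated provision tolls the period for a criminal prosecution, so the interval from 16 October 2000 to 30 March 2001 has no effect on the deadline.
None of the other events listed affects the running of the period under the stated rules.
The 4 December 2004 filing falls after the 27 October 2004 deadline; the claim is time-barred.

TIME-BARRED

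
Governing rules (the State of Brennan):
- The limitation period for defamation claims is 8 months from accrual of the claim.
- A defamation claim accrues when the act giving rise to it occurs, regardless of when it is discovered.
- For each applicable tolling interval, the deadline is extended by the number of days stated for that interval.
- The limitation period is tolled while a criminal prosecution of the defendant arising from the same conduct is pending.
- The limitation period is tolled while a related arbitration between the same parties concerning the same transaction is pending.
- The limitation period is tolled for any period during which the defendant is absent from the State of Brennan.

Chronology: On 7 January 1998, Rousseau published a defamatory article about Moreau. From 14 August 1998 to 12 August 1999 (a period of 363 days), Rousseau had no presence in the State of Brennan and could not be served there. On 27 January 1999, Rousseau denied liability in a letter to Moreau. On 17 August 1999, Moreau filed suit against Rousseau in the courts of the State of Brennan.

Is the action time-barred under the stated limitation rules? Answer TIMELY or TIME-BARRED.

TIMELY

The limitation period began to run on 7 January 1998.
8 months from 7 January 1998 is 7 September 1998.
The period was tolled for 363 days by the defendant's absence from the jurisdiction (14 August 1998 to 12 August 1999), pushing the deadline to 5 September 1999.
Nothing else in the chronology tolls or restarts the period.
Moreau filed on 17 August 1999, before the 5 September 1999 deadline, so the action is timely.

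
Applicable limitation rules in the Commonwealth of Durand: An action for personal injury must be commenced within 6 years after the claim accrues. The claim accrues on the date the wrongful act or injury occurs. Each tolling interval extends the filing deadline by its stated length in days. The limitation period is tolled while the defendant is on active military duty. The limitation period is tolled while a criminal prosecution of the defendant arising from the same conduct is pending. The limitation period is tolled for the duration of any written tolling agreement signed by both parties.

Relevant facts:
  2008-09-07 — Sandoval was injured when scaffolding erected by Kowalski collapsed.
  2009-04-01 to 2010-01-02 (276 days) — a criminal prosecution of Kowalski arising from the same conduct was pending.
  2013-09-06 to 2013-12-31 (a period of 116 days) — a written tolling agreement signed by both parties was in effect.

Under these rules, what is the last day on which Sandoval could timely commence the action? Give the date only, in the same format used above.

2015-10-04

The claim accrued on 2008-09-07, when the wrongful act occurred.
6 years from 2008-09-07 is 2014-09-07.
Because the pending criminal prosecution ran from 2009-04-01 to 2010-01-02, the deadline is extended by 276 days to 2015-06-10.
The written tolling agreement from 2013-09-06 to 2013-12-31 tolled the period for 116 days, extending the deadline to 2015-10-04.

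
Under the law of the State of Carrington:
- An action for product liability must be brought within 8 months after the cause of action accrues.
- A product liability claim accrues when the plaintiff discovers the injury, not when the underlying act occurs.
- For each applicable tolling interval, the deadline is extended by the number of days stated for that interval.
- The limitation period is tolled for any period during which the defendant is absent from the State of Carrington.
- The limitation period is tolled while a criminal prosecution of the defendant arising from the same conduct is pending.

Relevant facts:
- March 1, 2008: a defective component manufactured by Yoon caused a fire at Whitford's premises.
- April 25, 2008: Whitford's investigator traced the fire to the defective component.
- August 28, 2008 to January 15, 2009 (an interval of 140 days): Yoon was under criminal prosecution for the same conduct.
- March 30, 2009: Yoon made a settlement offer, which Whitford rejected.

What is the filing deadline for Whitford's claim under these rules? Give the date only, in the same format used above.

The claim did not accrue until Whitford discovered the injury on April 25, 2008; the March 1, 2008 act date does not start the clock under the stated rule.
8 months from April 25, 2008 is December 25, 2008.
Because the pending criminal prosecution ran from August 28, 2008 to January 15, 2009, the deadline is extended by 140 days to May 14, 2009.
Nothing else in the chronology tolls or restarts the period.

May 14, 2009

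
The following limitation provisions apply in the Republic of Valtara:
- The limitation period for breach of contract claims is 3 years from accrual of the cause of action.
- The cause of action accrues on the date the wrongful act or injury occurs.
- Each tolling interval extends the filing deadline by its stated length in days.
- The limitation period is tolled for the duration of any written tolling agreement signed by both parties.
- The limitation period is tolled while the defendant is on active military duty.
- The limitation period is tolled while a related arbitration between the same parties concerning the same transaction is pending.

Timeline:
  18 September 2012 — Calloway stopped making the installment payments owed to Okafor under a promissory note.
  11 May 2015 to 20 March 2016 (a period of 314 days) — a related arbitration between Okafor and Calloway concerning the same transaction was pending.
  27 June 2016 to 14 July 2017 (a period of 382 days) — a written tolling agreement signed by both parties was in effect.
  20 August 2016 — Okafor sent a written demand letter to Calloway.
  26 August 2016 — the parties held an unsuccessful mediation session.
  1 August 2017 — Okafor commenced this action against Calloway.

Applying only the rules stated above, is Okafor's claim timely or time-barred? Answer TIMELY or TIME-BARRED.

The cause of action accrued on 18 September 2012, the date of the act.
The untolled deadline — 3 years after 18 September 2012 — is 18 September 2015.
Because the pending related arbitration ran from 11 May 2015 to 20 March 2016, the deadline is extended by 314 days to 28 July 2016.
The period was tolled for 382 days by the written tolling agreement (27 June 2016 to 14 July 2017), pushing the deadline to 14 August 2017.
The other events in the timeline have no effect on the limitation period under the stated rules.
Okafor filed on 1 August 2017, before the 14 August 2017 deadline, so the action is timely.

TIMELY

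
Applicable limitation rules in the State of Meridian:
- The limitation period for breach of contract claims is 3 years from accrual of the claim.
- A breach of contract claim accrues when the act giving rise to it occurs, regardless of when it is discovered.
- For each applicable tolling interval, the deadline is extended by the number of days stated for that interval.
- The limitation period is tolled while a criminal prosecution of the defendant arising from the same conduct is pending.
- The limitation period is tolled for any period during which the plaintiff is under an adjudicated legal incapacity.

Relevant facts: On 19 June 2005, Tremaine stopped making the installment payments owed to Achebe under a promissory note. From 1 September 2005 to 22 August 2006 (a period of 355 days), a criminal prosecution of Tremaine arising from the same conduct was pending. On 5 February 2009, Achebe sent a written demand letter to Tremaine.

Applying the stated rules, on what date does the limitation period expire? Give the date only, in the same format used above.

9 June 2009

The claim accrued on 19 June 2005, when the wrongful act occurred.
Adding the 3 years base period to 19 June 2005 gives a deadline of 19 June 2008, before any tolling.
The period was tolled for 355 days by the pending criminal prosecution (1 September 2005 to 22 August 2006), pushing the deadline to 9 June 2009.
Nothing else in the chronology tolls or restarts the period.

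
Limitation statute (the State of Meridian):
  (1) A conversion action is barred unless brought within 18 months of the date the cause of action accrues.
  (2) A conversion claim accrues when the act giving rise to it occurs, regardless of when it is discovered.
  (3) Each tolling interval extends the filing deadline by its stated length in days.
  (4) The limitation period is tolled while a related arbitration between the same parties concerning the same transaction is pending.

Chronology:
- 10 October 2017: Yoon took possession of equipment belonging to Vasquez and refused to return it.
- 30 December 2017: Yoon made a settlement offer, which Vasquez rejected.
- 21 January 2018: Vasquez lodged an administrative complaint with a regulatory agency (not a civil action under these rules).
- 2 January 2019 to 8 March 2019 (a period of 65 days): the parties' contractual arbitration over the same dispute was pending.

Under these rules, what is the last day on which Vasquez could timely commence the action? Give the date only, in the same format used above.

The cause of action accrued on 10 October 2017, the date of the act.
Adding the 18 months base period to 10 October 2017 gives a deadline of 10 April 2019, before any tolling.
The period was tolled for 65 days by the pending related arbitration (2 January 2019 to 8 March 2019), pushing the deadline to 14 June 2019.
Nothing else in the chronology tolls or restarts the period.

14 June 2019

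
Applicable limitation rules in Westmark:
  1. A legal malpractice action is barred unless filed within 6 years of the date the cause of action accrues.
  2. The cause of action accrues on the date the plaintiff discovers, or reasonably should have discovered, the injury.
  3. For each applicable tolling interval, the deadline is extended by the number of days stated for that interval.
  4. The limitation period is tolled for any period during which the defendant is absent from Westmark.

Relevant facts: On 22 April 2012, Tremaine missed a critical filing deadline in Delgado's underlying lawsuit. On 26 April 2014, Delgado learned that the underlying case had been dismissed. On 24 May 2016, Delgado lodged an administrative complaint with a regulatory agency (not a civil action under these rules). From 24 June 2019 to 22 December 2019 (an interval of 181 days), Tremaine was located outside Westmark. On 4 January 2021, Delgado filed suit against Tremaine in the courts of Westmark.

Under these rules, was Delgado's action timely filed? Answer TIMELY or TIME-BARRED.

Under the discovery rule, the claim accrued on 26 April 2014, when Delgado discovered the injury — not on the 22 April 2012 date of the underlying act.
The untolled deadline — 6 years after 26 April 2014 — is 26 April 2020.
The defendant's absence from the jurisdiction from 24 June 2019 to 22 December 2019 tolled the period for 181 days, extending the deadline to 24 October 2020.
The other events in the timeline have no effect on the limitation period under the stated rules.
Filing on 4 January 2021 missed the 24 October 2020 deadline — the action is time-barred.

TIME-BARRED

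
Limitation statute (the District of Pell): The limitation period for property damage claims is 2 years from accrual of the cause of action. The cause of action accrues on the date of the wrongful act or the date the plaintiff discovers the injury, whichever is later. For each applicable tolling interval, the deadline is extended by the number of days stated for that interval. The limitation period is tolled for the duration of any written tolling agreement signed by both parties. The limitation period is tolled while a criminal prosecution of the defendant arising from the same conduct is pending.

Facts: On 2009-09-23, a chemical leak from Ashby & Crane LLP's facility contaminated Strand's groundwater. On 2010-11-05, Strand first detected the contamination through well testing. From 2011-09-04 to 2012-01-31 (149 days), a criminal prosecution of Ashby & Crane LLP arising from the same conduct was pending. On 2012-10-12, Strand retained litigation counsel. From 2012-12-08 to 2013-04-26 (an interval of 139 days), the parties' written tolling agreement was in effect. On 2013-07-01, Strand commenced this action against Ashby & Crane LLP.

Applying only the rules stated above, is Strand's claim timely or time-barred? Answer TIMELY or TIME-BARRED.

TIMELY

The claim accrued on 2010-11-05 — the later of the 2009-09-23 act and the 2010-11-05 discovery.
The untolled deadline — 2 years after 2010-11-05 — is 2012-11-05.
The pending criminal prosecution from 2011-09-04 to 2012-01-31 tolled the period for 149 days, extending the deadline to 2013-04-03.
The written tolling agreement from 2012-12-08 to 2013-04-26 tolled the period for 139 days, extending the deadline to 2013-08-20.
The other events in the timeline have no effect on the limitation period under the stated rules.
The 2013-07-01 filing precedes the 2013-08-20 deadline; the claim is timely.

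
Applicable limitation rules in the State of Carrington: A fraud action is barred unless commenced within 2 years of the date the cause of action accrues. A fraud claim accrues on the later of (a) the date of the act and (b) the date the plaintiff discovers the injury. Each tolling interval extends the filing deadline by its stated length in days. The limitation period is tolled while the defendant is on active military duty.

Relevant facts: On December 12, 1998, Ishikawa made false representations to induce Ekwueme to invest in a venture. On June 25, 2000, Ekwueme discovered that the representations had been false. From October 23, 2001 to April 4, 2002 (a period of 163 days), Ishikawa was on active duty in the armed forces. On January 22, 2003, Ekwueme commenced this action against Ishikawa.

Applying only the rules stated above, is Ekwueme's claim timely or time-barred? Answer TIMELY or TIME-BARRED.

Taking the later of the act (December 12, 1998) and discovery (June 25, 2000), the claim accrued on June 25, 2000.
Adding the 2 years base period to June 25, 2000 gives a deadline of June 25, 2002, before any tolling.
Because the defendant's active military service ran from October 23, 2001 to April 4, 2002, the deadline is extended by 163 days to December 5, 2002.
Ekwueme filed on January 22, 2003, after the December 5, 2002 deadline, so the action is time-barred.

TIME-BARRED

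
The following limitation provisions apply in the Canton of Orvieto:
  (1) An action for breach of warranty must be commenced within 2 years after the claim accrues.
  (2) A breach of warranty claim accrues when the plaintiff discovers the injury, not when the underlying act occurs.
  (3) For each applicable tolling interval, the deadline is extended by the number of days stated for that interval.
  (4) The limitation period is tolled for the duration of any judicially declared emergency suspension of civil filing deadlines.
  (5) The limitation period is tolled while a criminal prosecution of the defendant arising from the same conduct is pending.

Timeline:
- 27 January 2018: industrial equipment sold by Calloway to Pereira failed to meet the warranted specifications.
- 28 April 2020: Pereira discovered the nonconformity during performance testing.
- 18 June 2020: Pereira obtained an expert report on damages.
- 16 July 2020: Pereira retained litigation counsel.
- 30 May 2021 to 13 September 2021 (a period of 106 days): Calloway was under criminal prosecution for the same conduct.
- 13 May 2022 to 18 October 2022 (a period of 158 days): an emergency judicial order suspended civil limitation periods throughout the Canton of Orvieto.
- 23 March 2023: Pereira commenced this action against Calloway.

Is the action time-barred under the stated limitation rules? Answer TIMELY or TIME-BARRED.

TIME-BARRED

The claim did not accrue until Pereira discovered the injury on 28 April 2020; the 27 January 2018 act date does not start the clock under the stated rule.
2 years from 28 April 2020 is 28 April 2022.
Because the pending criminal prosecution ran from 30 May 2021 to 13 September 2021, the deadline is extended by 106 days to 12 August 2022.
The emergency suspension of filing deadlines from 13 May 2022 to 18 October 2022 tolled the period for 158 days, extending the deadline to 17 January 2023.
Nothing else in the chronology tolls or restarts the period.
Pereira filed on 23 March 2023, after the 17 January 2023 deadline, so the action is time-barred.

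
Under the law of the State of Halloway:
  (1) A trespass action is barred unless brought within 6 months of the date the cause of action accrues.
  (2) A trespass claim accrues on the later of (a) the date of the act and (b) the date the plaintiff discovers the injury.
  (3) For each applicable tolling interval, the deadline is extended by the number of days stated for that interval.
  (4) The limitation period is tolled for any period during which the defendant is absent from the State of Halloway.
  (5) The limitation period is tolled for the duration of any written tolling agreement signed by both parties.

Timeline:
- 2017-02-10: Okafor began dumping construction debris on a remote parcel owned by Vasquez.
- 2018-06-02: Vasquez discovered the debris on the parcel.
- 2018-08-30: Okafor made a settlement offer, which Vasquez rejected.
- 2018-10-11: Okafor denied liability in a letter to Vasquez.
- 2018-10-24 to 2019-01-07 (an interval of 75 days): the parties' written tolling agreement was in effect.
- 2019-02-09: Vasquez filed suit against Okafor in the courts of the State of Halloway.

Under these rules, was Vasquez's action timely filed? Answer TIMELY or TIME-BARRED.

The claim accrued on 2018-06-02 — the later of the 2017-02-10 act and the 2018-06-02 discovery.
Adding the 6 months base period to 2018-06-02 gives a deadline of 2018-12-02, before any tolling.
The written tolling agreement from 2018-10-24 to 2019-01-07 tolled the period for 75 days, extending the deadline to 2019-02-15.
Nothing else in the chronology tolls or restarts the period.
Vasquez filed on 2019-02-09, before the 2019-02-15 deadline, so the action is timely.

TIMELY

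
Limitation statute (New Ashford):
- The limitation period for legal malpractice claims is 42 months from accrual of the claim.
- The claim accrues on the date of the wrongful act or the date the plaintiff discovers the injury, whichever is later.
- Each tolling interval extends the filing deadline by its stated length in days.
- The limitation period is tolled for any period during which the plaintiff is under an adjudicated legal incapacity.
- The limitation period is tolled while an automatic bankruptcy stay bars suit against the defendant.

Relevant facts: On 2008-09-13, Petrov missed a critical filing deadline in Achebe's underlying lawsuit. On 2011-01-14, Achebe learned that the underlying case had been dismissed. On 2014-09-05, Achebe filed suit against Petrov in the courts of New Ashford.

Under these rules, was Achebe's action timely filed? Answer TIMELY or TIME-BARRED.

TIME-BARRED

The claim accrued on 2011-01-14 — the later of the 2008-09-13 act and the 2011-01-14 discovery.
Adding the 42 months base period to 2011-01-14 gives a deadline of 2014-07-14, before any tolling.
Achebe filed on 2014-09-05, after the 2014-07-14 deadline, so the action is time-barred.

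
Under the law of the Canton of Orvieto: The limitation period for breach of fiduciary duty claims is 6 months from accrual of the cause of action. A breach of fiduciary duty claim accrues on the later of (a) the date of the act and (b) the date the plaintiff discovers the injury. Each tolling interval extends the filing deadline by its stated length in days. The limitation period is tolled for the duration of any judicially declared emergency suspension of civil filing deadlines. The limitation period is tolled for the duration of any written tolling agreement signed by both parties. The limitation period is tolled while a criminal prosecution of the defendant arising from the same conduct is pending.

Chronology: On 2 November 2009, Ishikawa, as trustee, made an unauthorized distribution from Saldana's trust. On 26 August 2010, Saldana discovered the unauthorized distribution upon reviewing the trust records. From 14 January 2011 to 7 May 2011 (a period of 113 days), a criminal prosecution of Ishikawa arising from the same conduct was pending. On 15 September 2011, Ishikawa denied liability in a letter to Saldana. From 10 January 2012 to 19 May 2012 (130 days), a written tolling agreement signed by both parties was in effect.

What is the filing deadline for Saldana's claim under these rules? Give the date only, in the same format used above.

19 June 2011

Taking the later of the act (2 November 2009) and discovery (26 August 2010), the claim accrued on 26 August 2010.
Adding the 6 months base period to 26 August 2010 gives a deadline of 26 February 2011, before any tolling.
The period was tolled for 113 days by the pending criminal prosecution (14 January 2011 to 7 May 2011), pushing the deadline to 19 June 2011.
By the time the written tolling agreement began on 10 January 2012, the limitation period had already expired on 19 June 2011; that interval cannot revive it.
Nothing else in the chronology tolls or restarts the period.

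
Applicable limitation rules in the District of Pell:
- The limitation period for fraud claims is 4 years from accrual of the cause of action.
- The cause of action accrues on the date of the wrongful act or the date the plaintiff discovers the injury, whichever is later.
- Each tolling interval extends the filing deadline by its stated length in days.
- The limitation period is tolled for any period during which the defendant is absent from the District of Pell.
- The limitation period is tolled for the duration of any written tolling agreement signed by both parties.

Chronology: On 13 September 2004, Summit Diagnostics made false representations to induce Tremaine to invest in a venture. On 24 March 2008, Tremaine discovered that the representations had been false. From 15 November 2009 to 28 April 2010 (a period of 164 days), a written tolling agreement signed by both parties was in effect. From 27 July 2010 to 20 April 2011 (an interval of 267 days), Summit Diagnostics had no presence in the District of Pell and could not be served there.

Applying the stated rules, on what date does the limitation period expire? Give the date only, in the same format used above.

29 May 2013

Because discovery on 24 March 2008 post-dates the 13 September 2004 act, accrual under the later-of rule falls on 24 March 2008.
4 years from 24 March 2008 is 24 March 2012.
Because the written tolling agreement ran from 15 November 2009 to 28 April 2010, the deadline is extended by 164 days to 4 September 2012.
The period was tolled for 267 days by the defendant's absence from the jurisdiction (27 July 2010 to 20 April 2011), pushing the deadline to 29 May 2013.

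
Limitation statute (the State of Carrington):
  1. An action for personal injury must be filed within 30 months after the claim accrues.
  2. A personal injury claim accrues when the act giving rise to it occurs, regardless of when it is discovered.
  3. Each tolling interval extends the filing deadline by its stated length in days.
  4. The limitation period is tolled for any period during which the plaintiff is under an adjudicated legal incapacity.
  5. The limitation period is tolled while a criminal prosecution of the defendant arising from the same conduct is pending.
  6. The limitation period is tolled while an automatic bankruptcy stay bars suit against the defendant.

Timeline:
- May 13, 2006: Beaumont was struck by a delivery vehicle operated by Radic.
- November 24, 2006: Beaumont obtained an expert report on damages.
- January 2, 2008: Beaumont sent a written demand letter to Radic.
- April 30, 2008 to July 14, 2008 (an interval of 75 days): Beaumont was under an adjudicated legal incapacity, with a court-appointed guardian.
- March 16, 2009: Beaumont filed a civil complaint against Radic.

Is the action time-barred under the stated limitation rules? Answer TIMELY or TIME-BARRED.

The limitation period began to run on May 13, 2006.
30 months from May 13, 2006 is November 13, 2008.
The plaintiff's legal incapacity from April 30, 2008 to July 14, 2008 tolled the period for 75 days, extending the deadline to January 27, 2009.
None of the other events listed affects the running of the period under the stated rules.
The March 16, 2009 filing falls after the January 27, 2009 deadline; the claim is time-barred.

TIME-BARRED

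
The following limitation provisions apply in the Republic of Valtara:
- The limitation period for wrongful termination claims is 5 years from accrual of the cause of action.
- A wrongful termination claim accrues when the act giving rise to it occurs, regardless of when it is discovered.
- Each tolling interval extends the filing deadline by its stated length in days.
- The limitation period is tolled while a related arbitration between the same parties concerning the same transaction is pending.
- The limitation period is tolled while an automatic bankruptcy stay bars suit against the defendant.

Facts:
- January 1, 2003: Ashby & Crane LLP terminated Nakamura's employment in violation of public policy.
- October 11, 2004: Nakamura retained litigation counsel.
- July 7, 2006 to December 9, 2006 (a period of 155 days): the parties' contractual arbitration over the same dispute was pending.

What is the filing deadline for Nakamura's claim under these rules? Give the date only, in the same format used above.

June 4, 2008

The cause of action accrued on January 1, 2003, the date of the act.
Adding the 5 years base period to January 1, 2003 gives a deadline of January 1, 2008, before any tolling.
The pending related arbitration from July 7, 2006 to December 9, 2006 tolled the period for 155 days, extending the deadline to June 4, 2008.
The other events in the timeline have no effect on the limitation period under the stated rules.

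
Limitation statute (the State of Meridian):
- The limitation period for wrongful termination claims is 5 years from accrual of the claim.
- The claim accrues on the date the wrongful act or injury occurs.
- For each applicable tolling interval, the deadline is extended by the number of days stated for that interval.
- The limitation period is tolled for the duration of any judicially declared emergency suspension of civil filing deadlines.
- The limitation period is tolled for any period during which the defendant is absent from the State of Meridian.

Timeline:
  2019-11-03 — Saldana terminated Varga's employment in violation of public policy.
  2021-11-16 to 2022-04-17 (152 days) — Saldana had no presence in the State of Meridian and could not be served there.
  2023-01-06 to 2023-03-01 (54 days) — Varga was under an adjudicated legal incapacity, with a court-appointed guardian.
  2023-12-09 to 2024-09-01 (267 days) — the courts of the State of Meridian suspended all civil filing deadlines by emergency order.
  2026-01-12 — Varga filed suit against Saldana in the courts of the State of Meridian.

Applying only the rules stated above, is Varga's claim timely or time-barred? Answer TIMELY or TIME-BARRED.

TIME-BARRED

The limitation period began to run on 2019-11-03.
The untolled deadline — 5 years after 2019-11-03 — is 2024-11-03.
Because the defendant's absence from the jurisdiction ran from 2021-11-16 to 2022-04-17, the deadline is extended by 152 days to 2025-04-04.
Because the emergency suspension of filing deadlines ran from 2023-12-09 to 2024-09-01, the deadline is extended by 267 days to 2025-12-27.
No stated provision tolls the period for the plaintiff's incapacity, so the interval from 2023-01-06 to 2023-03-01 has no effect on the deadline.
Filing on 2026-01-12 missed the 2025-12-27 deadline — the action is time-barred.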